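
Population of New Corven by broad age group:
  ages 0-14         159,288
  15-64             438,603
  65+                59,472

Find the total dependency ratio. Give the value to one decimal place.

Total dependency ratio: 49.9

Total dependency ratio = (159,288 + 59,472) / 438,603 × 100 = 218,760 / 438,603 × 100 = 49.9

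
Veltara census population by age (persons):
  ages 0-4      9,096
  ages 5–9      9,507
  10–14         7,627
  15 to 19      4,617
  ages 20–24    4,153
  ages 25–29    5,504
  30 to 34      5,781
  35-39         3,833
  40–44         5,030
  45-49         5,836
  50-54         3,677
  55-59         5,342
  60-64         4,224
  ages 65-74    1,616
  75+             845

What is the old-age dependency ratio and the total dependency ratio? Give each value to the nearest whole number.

Old-age dependency ratio: 5
Total dependency ratio: 60

0–14: 9,096 + 9,507 + 7,627 = 26,230
15–64: 4,617 + 4,153 + 5,504 + 5,781 + 3,833 + 5,030 + 5,836 + 3,677 + 5,342 + 4,224 = 47,997
65+: 1,616 + 845 = 2,461
Old-age dependency ratio = 2,461 / 47,997 × 100 = 5
Total dependency ratio = (26,230 + 2,461) / 47,997 × 100 = 28,691 / 47,997 × 100 = 60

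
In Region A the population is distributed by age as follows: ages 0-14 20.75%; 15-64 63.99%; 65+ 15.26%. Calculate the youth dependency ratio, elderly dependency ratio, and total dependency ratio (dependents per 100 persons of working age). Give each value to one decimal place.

Youth dependency ratio: 32.4
Old-age dependency ratio: 23.8
Total dependency ratio: 56.3

Youth dependency ratio = 20.75 / 63.99 × 100 = 32.4
Old-age dependency ratio = 15.26 / 63.99 × 100 = 23.8
Total dependency ratio = (20.75 + 15.26) / 63.99 × 100 = 36.01 / 63.99 × 100 = 56.3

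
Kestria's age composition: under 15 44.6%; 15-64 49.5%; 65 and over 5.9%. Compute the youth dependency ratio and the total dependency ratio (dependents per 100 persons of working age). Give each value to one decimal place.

Youth dependency ratio: 90.1
Total dependency ratio: 102.0

Youth dependency ratio = 44.6 / 49.5 × 100 = 90.1
Total dependency ratio = (44.6 + 5.9) / 49.5 × 100 = 50.5 / 49.5 × 100 = 102.0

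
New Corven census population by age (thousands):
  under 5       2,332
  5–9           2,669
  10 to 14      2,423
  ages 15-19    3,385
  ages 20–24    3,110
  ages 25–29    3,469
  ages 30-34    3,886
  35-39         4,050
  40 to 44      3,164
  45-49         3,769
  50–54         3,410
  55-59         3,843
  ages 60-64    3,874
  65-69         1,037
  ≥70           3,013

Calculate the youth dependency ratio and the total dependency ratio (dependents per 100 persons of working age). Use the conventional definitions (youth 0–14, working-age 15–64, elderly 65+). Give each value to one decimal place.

Youth dependency ratio: 20.6
Total dependency ratio: 31.9

0–14: 2,332 + 2,669 + 2,423 = 7,424
15–64: 3,385 + 3,110 + 3,469 + 3,886 + 4,050 + 3,164 + 3,769 + 3,410 + 3,843 + 3,874 = 35,960
65+: 1,037 + 3,013 = 4,050
Youth dependency ratio = 7,424 / 35,960 × 100 = 20.6
Total dependency ratio = (7,424 + 4,050) / 35,960 × 100 = 11,474 / 35,960 × 100 = 31.9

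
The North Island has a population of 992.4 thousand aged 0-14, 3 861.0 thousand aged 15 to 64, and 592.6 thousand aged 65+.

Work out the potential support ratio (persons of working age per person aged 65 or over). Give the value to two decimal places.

Potential support ratio = 3 861.0 / 592.6 = 6.52

Potential support ratio: 6.52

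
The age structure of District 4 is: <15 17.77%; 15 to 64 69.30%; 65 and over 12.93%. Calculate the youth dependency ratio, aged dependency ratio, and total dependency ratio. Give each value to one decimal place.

Youth dependency ratio: 25.6
Old-age dependency ratio: 18.7
Total dependency ratio: 44.3

Youth dependency ratio = 17.77 / 69.30 × 100 = 25.6
Old-age dependency ratio = 12.93 / 69.30 × 100 = 18.7
Total dependency ratio = (17.77 + 12.93) / 69.30 × 100 = 30.70 / 69.30 × 100 = 44.3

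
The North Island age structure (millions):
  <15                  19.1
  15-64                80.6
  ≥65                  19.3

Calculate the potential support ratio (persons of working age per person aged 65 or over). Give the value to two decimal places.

Potential support ratio = 80.6 / 19.3 = 4.18

Potential support ratio: 4.18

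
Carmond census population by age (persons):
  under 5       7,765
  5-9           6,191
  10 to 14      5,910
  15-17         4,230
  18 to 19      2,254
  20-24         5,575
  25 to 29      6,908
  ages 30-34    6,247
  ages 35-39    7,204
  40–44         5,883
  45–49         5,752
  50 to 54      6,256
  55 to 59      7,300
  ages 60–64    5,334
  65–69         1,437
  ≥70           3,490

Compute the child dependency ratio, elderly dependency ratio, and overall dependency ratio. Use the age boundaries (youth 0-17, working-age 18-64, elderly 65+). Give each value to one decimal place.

Youth dependency ratio: 41.0
Old-age dependency ratio: 8.4
Total dependency ratio: 49.4

0–17: 7,765 + 6,191 + 5,910 + 4,230 = 24,096
18–64: 2,254 + 5,575 + 6,908 + 6,247 + 7,204 + 5,883 + 5,752 + 6,256 + 7,300 + 5,334 = 58,713
65+: 1,437 + 3,490 = 4,927
Youth dependency ratio = 24,096 / 58,713 × 100 = 41.0
Old-age dependency ratio = 4,927 / 58,713 × 100 = 8.4
Total dependency ratio = (24,096 + 4,927) / 58,713 × 100 = 29,023 / 58,713 × 100 = 49.4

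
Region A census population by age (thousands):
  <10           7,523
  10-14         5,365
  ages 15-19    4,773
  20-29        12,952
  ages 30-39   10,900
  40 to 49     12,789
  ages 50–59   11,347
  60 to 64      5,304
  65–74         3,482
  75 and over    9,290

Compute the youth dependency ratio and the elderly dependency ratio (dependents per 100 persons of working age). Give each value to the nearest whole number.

Youth dependency ratio: 22
Old-age dependency ratio: 22

0–14: 7,523 + 5,365 = 12,888
15–64: 4,773 + 12,952 + 10,900 + 12,789 + 11,347 + 5,304 = 58,065
65+: 3,482 + 9,290 = 12,772
Youth dependency ratio = 12,888 / 58,065 × 100 = 22
Old-age dependency ratio = 12,772 / 58,065 × 100 = 22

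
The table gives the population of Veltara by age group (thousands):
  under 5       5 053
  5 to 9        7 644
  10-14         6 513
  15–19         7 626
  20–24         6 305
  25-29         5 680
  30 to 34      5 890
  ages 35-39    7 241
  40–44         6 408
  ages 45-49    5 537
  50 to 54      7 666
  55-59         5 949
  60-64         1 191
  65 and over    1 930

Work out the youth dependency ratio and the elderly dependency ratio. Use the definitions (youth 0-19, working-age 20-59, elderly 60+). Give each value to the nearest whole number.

0–19: 5 053 + 7 644 + 6 513 + 7 626 = 26 836
20–59: 6 305 + 5 680 + 5 890 + 7 241 + 6 408 + 5 537 + 7 666 + 5 949 = 50 676
60+: 1 191 + 1 930 = 3 121
Youth dependency ratio = 26 836 / 50 676 × 100 = 53
Old-age dependency ratio = 3 121 / 50 676 × 100 = 6

Youth dependency ratio: 53
Old-age dependency ratio: 6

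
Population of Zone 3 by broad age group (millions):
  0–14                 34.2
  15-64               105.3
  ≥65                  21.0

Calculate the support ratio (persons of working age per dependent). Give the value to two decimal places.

Support ratio = 105.3 / (34.2 + 21.0) = 105.3 / 55.2 = 1.91

Support ratio: 1.91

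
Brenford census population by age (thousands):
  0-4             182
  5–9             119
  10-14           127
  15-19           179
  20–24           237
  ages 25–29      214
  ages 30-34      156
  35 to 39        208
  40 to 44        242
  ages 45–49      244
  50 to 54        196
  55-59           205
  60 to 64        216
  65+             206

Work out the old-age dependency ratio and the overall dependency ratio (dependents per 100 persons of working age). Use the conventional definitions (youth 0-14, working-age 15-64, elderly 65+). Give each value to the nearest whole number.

0–14: 182 + 119 + 127 = 428
15–64: 179 + 237 + 214 + 156 + 208 + 242 + 244 + 196 + 205 + 216 = 2 097
65+: 206
Old-age dependency ratio = 206 / 2 097 × 100 = 10
Total dependency ratio = (428 + 206) / 2 097 × 100 = 634 / 2 097 × 100 = 30

Old-age dependency ratio: 10
Total dependency ratio: 30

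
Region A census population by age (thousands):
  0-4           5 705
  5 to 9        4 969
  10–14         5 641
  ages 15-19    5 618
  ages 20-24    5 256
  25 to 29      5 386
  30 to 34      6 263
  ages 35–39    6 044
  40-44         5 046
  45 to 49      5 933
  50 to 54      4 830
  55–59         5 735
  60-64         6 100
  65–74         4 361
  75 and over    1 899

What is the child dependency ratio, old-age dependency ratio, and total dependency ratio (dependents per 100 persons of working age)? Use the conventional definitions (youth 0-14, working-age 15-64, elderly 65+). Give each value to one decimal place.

Youth dependency ratio: 29.0
Old-age dependency ratio: 11.1
Total dependency ratio: 40.2

0–14: 5 705 + 4 969 + 5 641 = 16 315
15–64: 5 618 + 5 256 + 5 386 + 6 263 + 6 044 + 5 046 + 5 933 + 4 830 + 5 735 + 6 100 = 56 211
65+: 4 361 + 1 899 = 6 260
Youth dependency ratio = 16 315 / 56 211 × 100 = 29.0
Old-age dependency ratio = 6 260 / 56 211 × 100 = 11.1
Total dependency ratio = (16 315 + 6 260) / 56 211 × 100 = 22 575 / 56 211 × 100 = 40.2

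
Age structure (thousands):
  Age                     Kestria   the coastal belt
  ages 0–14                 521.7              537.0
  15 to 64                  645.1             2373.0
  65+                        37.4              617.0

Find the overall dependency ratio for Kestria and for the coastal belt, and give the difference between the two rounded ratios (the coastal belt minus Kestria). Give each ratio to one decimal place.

Kestria: (521.7 + 37.4) / 645.1 × 100 = 559.1 / 645.1 × 100 = 86.7
the coastal belt: (537.0 + 617.0) / 2373.0 × 100 = 1154.0 / 2373.0 × 100 = 48.6

Kestria: 86.7
the coastal belt: 48.6
Difference: -38.1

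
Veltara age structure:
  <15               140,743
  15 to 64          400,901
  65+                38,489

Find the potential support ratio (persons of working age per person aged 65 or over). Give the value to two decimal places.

Potential support ratio: 10.42

Potential support ratio = 400,901 / 38,489 = 10.42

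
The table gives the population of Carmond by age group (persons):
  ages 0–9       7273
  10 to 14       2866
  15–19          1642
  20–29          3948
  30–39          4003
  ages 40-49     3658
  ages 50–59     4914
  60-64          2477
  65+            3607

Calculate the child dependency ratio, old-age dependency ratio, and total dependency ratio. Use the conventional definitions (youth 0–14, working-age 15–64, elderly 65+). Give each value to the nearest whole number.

0–14: 7273 + 2866 = 10139
15–64: 1642 + 3948 + 4003 + 3658 + 4914 + 2477 = 20642
65+: 3607
Youth dependency ratio = 10139 / 20642 × 100 = 49
Old-age dependency ratio = 3607 / 20642 × 100 = 17
Total dependency ratio = (10139 + 3607) / 20642 × 100 = 13746 / 20642 × 100 = 67

Youth dependency ratio: 49
Old-age dependency ratio: 17
Total dependency ratio: 67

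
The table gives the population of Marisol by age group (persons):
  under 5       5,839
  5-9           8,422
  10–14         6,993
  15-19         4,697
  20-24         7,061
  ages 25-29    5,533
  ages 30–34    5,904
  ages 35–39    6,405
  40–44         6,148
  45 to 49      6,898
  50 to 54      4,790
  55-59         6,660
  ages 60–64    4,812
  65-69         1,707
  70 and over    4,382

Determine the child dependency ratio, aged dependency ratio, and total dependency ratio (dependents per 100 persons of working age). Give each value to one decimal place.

Youth dependency ratio: 36.1
Old-age dependency ratio: 10.3
Total dependency ratio: 46.4

0–14: 5,839 + 8,422 + 6,993 = 21,254
15–64: 4,697 + 7,061 + 5,533 + 5,904 + 6,405 + 6,148 + 6,898 + 4,790 + 6,660 + 4,812 = 58,908
65+: 1,707 + 4,382 = 6,089
Youth dependency ratio = 21,254 / 58,908 × 100 = 36.1
Old-age dependency ratio = 6,089 / 58,908 × 100 = 10.3
Total dependency ratio = (21,254 + 6,089) / 58,908 × 100 = 27,343 / 58,908 × 100 = 46.4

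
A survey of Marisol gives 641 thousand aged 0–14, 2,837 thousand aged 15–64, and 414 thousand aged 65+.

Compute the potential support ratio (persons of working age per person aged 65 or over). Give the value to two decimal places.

Potential support ratio: 6.85

Potential support ratio = 2,837 / 414 = 6.85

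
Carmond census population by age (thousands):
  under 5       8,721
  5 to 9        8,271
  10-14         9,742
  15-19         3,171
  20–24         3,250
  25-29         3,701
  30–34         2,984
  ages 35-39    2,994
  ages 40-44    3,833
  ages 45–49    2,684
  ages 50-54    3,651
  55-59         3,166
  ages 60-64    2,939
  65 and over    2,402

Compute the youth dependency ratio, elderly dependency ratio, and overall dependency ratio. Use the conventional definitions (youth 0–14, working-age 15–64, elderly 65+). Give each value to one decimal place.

0–14: 8,721 + 8,271 + 9,742 = 26,734
15–64: 3,171 + 3,250 + 3,701 + 2,984 + 2,994 + 3,833 + 2,684 + 3,651 + 3,166 + 2,939 = 32,373
65+: 2,402
Youth dependency ratio = 26,734 / 32,373 × 100 = 82.6
Old-age dependency ratio = 2,402 / 32,373 × 100 = 7.4
Total dependency ratio = (26,734 + 2,402) / 32,373 × 100 = 29,136 / 32,373 × 100 = 90.0

Youth dependency ratio: 82.6
Old-age dependency ratio: 7.4
Total dependency ratio: 90.0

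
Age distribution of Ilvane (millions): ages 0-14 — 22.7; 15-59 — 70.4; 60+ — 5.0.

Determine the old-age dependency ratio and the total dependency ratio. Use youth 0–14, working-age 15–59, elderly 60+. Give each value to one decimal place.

Old-age dependency ratio = 5.0 / 70.4 × 100 = 7.1
Total dependency ratio = (22.7 + 5.0) / 70.4 × 100 = 27.7 / 70.4 × 100 = 39.3

Old-age dependency ratio: 7.1
Total dependency ratio: 39.3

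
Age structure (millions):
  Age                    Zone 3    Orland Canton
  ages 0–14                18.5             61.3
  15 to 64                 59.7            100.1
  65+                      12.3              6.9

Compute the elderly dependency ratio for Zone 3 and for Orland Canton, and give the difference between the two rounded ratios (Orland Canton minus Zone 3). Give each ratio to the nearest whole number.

Zone 3: 21
Orland Canton: 7
Difference: -14

Zone 3: 12.3 / 59.7 × 100 = 21
Orland Canton: 6.9 / 100.1 × 100 = 7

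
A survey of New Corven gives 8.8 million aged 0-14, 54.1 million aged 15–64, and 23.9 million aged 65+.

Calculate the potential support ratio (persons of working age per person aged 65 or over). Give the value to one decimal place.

Potential support ratio = 54.1 / 23.9 = 2.3

Potential support ratio: 2.3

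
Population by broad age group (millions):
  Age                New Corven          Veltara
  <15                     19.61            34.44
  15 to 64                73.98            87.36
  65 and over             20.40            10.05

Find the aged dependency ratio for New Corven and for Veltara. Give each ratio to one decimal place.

New Corven: 27.6
Veltara: 11.5

New Corven: 20.40 / 73.98 × 100 = 27.6
Veltara: 10.05 / 87.36 × 100 = 11.5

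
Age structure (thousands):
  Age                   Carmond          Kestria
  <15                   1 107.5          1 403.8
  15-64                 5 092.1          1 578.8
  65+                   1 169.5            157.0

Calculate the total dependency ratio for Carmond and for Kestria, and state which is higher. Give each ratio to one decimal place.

Carmond: (1 107.5 + 1 169.5) / 5 092.1 × 100 = 2 277.0 / 5 092.1 × 100 = 44.7
Kestria: (1 403.8 + 157.0) / 1 578.8 × 100 = 1 560.8 / 1 578.8 × 100 = 98.9

Carmond: 44.7
Kestria: 98.9
Higher: Kestria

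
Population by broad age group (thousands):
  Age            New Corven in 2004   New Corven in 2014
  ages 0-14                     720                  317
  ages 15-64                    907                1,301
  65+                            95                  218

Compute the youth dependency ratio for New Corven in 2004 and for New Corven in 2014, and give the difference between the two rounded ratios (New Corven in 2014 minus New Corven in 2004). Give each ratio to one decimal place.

New Corven in 2004: 79.4
New Corven in 2014: 24.4
Difference: -55.0

New Corven in 2004: 720 / 907 × 100 = 79.4
New Corven in 2014: 317 / 1,301 × 100 = 24.4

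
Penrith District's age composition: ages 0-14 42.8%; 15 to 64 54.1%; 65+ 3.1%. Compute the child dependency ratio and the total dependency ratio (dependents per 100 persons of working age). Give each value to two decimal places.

Youth dependency ratio = 42.8 / 54.1 × 100 = 79.11
Total dependency ratio = (42.8 + 3.1) / 54.1 × 100 = 45.9 / 54.1 × 100 = 84.84

Youth dependency ratio: 79.11
Total dependency ratio: 84.84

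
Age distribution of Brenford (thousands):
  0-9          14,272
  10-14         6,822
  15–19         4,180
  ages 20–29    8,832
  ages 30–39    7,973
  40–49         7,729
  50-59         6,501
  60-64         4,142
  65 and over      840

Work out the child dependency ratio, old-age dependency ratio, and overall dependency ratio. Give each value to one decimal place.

0–14: 14,272 + 6,822 = 21,094
15–64: 4,180 + 8,832 + 7,973 + 7,729 + 6,501 + 4,142 = 39,357
65+: 840
Youth dependency ratio = 21,094 / 39,357 × 100 = 53.6
Old-age dependency ratio = 840 / 39,357 × 100 = 2.1
Total dependency ratio = (21,094 + 840) / 39,357 × 100 = 21,934 / 39,357 × 100 = 55.7

Youth dependency ratio: 53.6
Old-age dependency ratio: 2.1
Total dependency ratio: 55.7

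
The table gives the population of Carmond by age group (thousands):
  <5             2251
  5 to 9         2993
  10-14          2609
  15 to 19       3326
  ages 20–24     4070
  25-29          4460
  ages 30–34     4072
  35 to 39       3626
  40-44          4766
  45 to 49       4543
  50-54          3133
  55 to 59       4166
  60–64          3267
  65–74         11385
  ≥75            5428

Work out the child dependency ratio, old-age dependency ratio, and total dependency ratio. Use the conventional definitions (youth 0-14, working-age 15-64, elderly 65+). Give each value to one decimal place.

Youth dependency ratio: 19.9
Old-age dependency ratio: 42.6
Total dependency ratio: 62.6

0–14: 2251 + 2993 + 2609 = 7853
15–64: 3326 + 4070 + 4460 + 4072 + 3626 + 4766 + 4543 + 3133 + 4166 + 3267 = 39429
65+: 11385 + 5428 = 16813
Youth dependency ratio = 7853 / 39429 × 100 = 19.9
Old-age dependency ratio = 16813 / 39429 × 100 = 42.6
Total dependency ratio = (7853 + 16813) / 39429 × 100 = 24666 / 39429 × 100 = 62.6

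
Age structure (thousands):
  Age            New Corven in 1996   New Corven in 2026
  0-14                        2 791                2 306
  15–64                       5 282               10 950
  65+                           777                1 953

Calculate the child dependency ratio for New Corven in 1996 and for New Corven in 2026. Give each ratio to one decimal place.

New Corven in 1996: 2 791 / 5 282 × 100 = 52.8
New Corven in 2026: 2 306 / 10 950 × 100 = 21.1

New Corven in 1996: 52.8
New Corven in 2026: 21.1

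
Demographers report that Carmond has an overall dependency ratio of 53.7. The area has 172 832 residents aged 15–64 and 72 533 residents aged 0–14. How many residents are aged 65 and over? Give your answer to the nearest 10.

Total dependency ratio = (youth + elderly) / working-age × 100
53.7 = (72 533 + E) / 172 832 × 100
⇒ 20 280

Aged 65 and over: 20 280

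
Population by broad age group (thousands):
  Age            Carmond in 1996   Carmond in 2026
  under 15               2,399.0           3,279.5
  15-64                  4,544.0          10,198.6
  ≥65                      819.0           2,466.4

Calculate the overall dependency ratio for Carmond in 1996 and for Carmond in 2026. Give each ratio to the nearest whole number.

Carmond in 1996: (2,399.0 + 819.0) / 4,544.0 × 100 = 3,218.0 / 4,544.0 × 100 = 71
Carmond in 2026: (3,279.5 + 2,466.4) / 10,198.6 × 100 = 5,745.9 / 10,198.6 × 100 = 56

Carmond in 1996: 71
Carmond in 2026: 56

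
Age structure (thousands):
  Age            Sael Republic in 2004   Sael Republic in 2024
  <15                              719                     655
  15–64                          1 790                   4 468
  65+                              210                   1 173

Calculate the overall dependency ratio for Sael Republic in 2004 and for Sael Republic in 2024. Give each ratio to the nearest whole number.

Sael Republic in 2004: (719 + 210) / 1 790 × 100 = 929 / 1 790 × 100 = 52
Sael Republic in 2024: (655 + 1 173) / 4 468 × 100 = 1 828 / 4 468 × 100 = 41

Sael Republic in 2004: 52
Sael Republic in 2024: 41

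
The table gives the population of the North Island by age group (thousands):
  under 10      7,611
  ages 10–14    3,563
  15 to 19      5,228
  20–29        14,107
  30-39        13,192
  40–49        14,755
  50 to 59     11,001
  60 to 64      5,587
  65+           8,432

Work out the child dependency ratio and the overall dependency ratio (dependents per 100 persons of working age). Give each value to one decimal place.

0–14: 7,611 + 3,563 = 11,174
15–64: 5,228 + 14,107 + 13,192 + 14,755 + 11,001 + 5,587 = 63,870
65+: 8,432
Youth dependency ratio = 11,174 / 63,870 × 100 = 17.5
Total dependency ratio = (11,174 + 8,432) / 63,870 × 100 = 19,606 / 63,870 × 100 = 30.7

Youth dependency ratio: 17.5
Total dependency ratio: 30.7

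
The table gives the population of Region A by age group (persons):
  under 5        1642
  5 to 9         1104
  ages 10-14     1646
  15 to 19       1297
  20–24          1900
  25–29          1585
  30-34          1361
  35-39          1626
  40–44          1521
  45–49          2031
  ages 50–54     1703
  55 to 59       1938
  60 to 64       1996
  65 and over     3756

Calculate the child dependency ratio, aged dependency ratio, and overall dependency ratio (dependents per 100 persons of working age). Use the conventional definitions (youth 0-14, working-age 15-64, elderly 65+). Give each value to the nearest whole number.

0–14: 1642 + 1104 + 1646 = 4392
15–64: 1297 + 1900 + 1585 + 1361 + 1626 + 1521 + 2031 + 1703 + 1938 + 1996 = 16958
65+: 3756
Youth dependency ratio = 4392 / 16958 × 100 = 26
Old-age dependency ratio = 3756 / 16958 × 100 = 22
Total dependency ratio = (4392 + 3756) / 16958 × 100 = 8148 / 16958 × 100 = 48

Youth dependency ratio: 26
Old-age dependency ratio: 22
Total dependency ratio: 48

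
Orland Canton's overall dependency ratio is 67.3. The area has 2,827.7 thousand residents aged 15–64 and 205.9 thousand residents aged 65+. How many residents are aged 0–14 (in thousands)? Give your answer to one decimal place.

Aged 0–14: 1,697.1

Total dependency ratio = (youth + elderly) / working-age × 100
67.3 = (Y + 205.9) / 2,827.7 × 100
⇒ 1,697.1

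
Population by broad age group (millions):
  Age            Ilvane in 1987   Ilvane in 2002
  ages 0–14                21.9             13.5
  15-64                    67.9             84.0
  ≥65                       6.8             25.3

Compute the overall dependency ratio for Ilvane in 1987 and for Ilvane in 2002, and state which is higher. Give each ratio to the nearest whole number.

Ilvane in 1987: 42
Ilvane in 2002: 46
Higher: Ilvane in 2002

Ilvane in 1987: (21.9 + 6.8) / 67.9 × 100 = 28.7 / 67.9 × 100 = 42
Ilvane in 2002: (13.5 + 25.3) / 84.0 × 100 = 38.8 / 84.0 × 100 = 46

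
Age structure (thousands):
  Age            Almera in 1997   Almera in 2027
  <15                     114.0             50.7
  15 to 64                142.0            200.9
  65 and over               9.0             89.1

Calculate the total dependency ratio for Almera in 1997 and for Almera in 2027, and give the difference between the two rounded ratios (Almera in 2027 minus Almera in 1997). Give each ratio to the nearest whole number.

Almera in 1997: (114.0 + 9.0) / 142.0 × 100 = 123.0 / 142.0 × 100 = 87
Almera in 2027: (50.7 + 89.1) / 200.9 × 100 = 139.8 / 200.9 × 100 = 70

Almera in 1997: 87
Almera in 2027: 70
Difference: -17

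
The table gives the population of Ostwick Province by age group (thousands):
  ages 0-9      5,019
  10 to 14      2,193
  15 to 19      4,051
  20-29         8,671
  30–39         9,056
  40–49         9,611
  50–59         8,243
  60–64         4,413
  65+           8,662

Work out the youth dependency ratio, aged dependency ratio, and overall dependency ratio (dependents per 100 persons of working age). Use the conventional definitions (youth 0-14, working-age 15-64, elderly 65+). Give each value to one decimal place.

Youth dependency ratio: 16.4
Old-age dependency ratio: 19.7
Total dependency ratio: 36.0

0–14: 5,019 + 2,193 = 7,212
15–64: 4,051 + 8,671 + 9,056 + 9,611 + 8,243 + 4,413 = 44,045
65+: 8,662
Youth dependency ratio = 7,212 / 44,045 × 100 = 16.4
Old-age dependency ratio = 8,662 / 44,045 × 100 = 19.7
Total dependency ratio = (7,212 + 8,662) / 44,045 × 100 = 15,874 / 44,045 × 100 = 36.0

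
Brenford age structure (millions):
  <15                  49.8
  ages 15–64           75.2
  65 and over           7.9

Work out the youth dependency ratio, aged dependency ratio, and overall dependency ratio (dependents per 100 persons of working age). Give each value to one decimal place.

Youth dependency ratio: 66.2
Old-age dependency ratio: 10.5
Total dependency ratio: 76.7

Youth dependency ratio = 49.8 / 75.2 × 100 = 66.2
Old-age dependency ratio = 7.9 / 75.2 × 100 = 10.5
Total dependency ratio = (49.8 + 7.9) / 75.2 × 100 = 57.7 / 75.2 × 100 = 76.7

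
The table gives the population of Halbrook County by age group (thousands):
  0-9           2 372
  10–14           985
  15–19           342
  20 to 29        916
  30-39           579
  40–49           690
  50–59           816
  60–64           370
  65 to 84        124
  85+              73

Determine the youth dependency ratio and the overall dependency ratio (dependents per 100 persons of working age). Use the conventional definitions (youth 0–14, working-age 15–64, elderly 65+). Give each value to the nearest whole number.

Youth dependency ratio: 90
Total dependency ratio: 96

0–14: 2 372 + 985 = 3 357
15–64: 342 + 916 + 579 + 690 + 816 + 370 = 3 713
65+: 124 + 73 = 197
Youth dependency ratio = 3 357 / 3 713 × 100 = 90
Total dependency ratio = (3 357 + 197) / 3 713 × 100 = 3 554 / 3 713 × 100 = 96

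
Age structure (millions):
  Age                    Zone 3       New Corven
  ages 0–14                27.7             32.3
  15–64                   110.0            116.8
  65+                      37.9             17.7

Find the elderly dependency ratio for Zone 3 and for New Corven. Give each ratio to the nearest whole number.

Zone 3: 37.9 / 110.0 × 100 = 34
New Corven: 17.7 / 116.8 × 100 = 15

Zone 3: 34
New Corven: 15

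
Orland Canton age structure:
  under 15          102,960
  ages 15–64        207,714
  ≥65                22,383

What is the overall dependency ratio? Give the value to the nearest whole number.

Total dependency ratio: 60

Total dependency ratio = (102,960 + 22,383) / 207,714 × 100 = 125,343 / 207,714 × 100 = 60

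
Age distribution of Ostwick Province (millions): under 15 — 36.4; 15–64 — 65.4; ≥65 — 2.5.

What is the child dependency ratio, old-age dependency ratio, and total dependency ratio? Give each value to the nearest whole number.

Youth dependency ratio = 36.4 / 65.4 × 100 = 56
Old-age dependency ratio = 2.5 / 65.4 × 100 = 4
Total dependency ratio = (36.4 + 2.5) / 65.4 × 100 = 38.9 / 65.4 × 100 = 59

Youth dependency ratio: 56
Old-age dependency ratio: 4
Total dependency ratio: 59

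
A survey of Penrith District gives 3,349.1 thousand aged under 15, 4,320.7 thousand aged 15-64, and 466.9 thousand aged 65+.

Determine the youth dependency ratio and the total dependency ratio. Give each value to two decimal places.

Youth dependency ratio = 3,349.1 / 4,320.7 × 100 = 77.51
Total dependency ratio = (3,349.1 + 466.9) / 4,320.7 × 100 = 3,816.0 / 4,320.7 × 100 = 88.32

Youth dependency ratio: 77.51
Total dependency ratio: 88.32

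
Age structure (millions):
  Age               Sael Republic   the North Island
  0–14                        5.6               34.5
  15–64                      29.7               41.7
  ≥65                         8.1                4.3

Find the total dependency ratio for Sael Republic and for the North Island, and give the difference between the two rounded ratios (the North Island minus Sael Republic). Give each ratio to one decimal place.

Sael Republic: (5.6 + 8.1) / 29.7 × 100 = 13.7 / 29.7 × 100 = 46.1
the North Island: (34.5 + 4.3) / 41.7 × 100 = 38.8 / 41.7 × 100 = 93.0

Sael Republic: 46.1
the North Island: 93.0
Difference: +46.9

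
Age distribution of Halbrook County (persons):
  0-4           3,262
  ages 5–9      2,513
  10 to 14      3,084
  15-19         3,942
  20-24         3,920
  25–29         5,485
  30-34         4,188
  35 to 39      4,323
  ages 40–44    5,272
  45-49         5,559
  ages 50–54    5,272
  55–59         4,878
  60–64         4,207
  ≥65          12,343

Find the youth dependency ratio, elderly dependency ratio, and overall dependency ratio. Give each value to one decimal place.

0–14: 3,262 + 2,513 + 3,084 = 8,859
15–64: 3,942 + 3,920 + 5,485 + 4,188 + 4,323 + 5,272 + 5,559 + 5,272 + 4,878 + 4,207 = 47,046
65+: 12,343
Youth dependency ratio = 8,859 / 47,046 × 100 = 18.8
Old-age dependency ratio = 12,343 / 47,046 × 100 = 26.2
Total dependency ratio = (8,859 + 12,343) / 47,046 × 100 = 21,202 / 47,046 × 100 = 45.1

Youth dependency ratio: 18.8
Old-age dependency ratio: 26.2
Total dependency ratio: 45.1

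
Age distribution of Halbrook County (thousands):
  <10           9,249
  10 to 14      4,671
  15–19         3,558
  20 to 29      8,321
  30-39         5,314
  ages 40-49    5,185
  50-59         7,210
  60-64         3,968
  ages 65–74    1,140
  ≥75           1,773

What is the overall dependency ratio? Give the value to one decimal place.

Total dependency ratio: 50.2

0–14: 9,249 + 4,671 = 13,920
15–64: 3,558 + 8,321 + 5,314 + 5,185 + 7,210 + 3,968 = 33,556
65+: 1,140 + 1,773 = 2,913
Total dependency ratio = (13,920 + 2,913) / 33,556 × 100 = 16,833 / 33,556 × 100 = 50.2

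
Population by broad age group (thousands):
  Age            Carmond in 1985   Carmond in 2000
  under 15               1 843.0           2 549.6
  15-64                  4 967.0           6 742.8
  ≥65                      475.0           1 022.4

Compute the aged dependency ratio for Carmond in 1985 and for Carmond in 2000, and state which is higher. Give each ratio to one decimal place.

Carmond in 1985: 475.0 / 4 967.0 × 100 = 9.6
Carmond in 2000: 1 022.4 / 6 742.8 × 100 = 15.2

Carmond in 1985: 9.6
Carmond in 2000: 15.2
Higher: Carmond in 2000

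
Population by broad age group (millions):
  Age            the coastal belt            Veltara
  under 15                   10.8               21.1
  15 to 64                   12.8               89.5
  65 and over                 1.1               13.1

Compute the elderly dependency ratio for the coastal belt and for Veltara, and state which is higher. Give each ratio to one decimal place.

the coastal belt: 8.6
Veltara: 14.6
Higher: Veltara

the coastal belt: 1.1 / 12.8 × 100 = 8.6
Veltara: 13.1 / 89.5 × 100 = 14.6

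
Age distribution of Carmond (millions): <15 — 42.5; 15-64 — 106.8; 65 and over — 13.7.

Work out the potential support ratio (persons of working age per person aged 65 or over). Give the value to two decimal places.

Potential support ratio = 106.8 / 13.7 = 7.80

Potential support ratio: 7.80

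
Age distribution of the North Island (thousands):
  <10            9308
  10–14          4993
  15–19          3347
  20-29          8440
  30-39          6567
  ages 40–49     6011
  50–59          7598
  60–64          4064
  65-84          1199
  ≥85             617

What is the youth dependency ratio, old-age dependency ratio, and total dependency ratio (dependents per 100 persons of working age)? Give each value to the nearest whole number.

0–14: 9308 + 4993 = 14301
15–64: 3347 + 8440 + 6567 + 6011 + 7598 + 4064 = 36027
65+: 1199 + 617 = 1816
Youth dependency ratio = 14301 / 36027 × 100 = 40
Old-age dependency ratio = 1816 / 36027 × 100 = 5
Total dependency ratio = (14301 + 1816) / 36027 × 100 = 16117 / 36027 × 100 = 45

Youth dependency ratio: 40
Old-age dependency ratio: 5
Total dependency ratio: 45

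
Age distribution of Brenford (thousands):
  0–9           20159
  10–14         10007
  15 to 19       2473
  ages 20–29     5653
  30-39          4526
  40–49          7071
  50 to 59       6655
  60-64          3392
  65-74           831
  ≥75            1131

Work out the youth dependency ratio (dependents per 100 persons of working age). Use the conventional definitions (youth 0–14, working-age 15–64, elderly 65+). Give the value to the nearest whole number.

Youth dependency ratio: 101

0–14: 20159 + 10007 = 30166
15–64: 2473 + 5653 + 4526 + 7071 + 6655 + 3392 = 29770
65+: 831 + 1131 = 1962
Youth dependency ratio = 30166 / 29770 × 100 = 101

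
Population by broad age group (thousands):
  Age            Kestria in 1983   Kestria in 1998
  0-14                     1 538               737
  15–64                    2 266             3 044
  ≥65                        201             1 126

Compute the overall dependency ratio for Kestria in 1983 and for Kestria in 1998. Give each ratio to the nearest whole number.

Kestria in 1983: 77
Kestria in 1998: 61

Kestria in 1983: (1 538 + 201) / 2 266 × 100 = 1 739 / 2 266 × 100 = 77
Kestria in 1998: (737 + 1 126) / 3 044 × 100 = 1 863 / 3 044 × 100 = 61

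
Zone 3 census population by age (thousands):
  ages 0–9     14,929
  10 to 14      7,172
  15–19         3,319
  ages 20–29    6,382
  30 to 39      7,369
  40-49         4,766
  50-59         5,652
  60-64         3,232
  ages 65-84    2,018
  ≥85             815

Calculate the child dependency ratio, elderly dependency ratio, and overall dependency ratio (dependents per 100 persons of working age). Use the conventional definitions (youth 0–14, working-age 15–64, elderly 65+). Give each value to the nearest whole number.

0–14: 14,929 + 7,172 = 22,101
15–64: 3,319 + 6,382 + 7,369 + 4,766 + 5,652 + 3,232 = 30,720
65+: 2,018 + 815 = 2,833
Youth dependency ratio = 22,101 / 30,720 × 100 = 72
Old-age dependency ratio = 2,833 / 30,720 × 100 = 9
Total dependency ratio = (22,101 + 2,833) / 30,720 × 100 = 24,934 / 30,720 × 100 = 81

Youth dependency ratio: 72
Old-age dependency ratio: 9
Total dependency ratio: 81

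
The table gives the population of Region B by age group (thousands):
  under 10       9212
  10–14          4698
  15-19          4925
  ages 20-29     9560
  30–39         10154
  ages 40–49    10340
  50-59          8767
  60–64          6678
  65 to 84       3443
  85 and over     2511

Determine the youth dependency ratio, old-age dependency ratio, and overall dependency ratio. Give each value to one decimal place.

0–14: 9212 + 4698 = 13910
15–64: 4925 + 9560 + 10154 + 10340 + 8767 + 6678 = 50424
65+: 3443 + 2511 = 5954
Youth dependency ratio = 13910 / 50424 × 100 = 27.6
Old-age dependency ratio = 5954 / 50424 × 100 = 11.8
Total dependency ratio = (13910 + 5954) / 50424 × 100 = 19864 / 50424 × 100 = 39.4

Youth dependency ratio: 27.6
Old-age dependency ratio: 11.8
Total dependency ratio: 39.4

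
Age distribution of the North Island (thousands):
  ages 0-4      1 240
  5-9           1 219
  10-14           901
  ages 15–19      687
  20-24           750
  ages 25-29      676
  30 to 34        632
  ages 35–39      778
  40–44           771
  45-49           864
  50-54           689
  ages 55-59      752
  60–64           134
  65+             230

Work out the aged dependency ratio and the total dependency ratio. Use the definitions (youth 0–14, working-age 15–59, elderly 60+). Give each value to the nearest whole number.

Old-age dependency ratio: 6
Total dependency ratio: 56

0–14: 1 240 + 1 219 + 901 = 3 360
15–59: 687 + 750 + 676 + 632 + 778 + 771 + 864 + 689 + 752 = 6 599
60+: 134 + 230 = 364
Old-age dependency ratio = 364 / 6 599 × 100 = 6
Total dependency ratio = (3 360 + 364) / 6 599 × 100 = 3 724 / 6 599 × 100 = 56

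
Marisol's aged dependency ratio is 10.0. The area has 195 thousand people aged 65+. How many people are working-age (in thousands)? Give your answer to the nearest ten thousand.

Old-age dependency ratio = elderly / working-age × 100
10.0 = 195 / W × 100
⇒ 1950

Working-age: 1950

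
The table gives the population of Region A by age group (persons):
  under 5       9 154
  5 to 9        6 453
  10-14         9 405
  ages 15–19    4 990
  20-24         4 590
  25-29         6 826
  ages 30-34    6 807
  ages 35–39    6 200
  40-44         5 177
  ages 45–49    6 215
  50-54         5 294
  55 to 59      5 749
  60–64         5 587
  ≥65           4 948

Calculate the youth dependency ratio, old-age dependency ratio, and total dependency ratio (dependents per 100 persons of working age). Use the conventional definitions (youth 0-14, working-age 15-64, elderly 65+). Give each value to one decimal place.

Youth dependency ratio: 43.5
Old-age dependency ratio: 8.6
Total dependency ratio: 52.2

0–14: 9 154 + 6 453 + 9 405 = 25 012
15–64: 4 990 + 4 590 + 6 826 + 6 807 + 6 200 + 5 177 + 6 215 + 5 294 + 5 749 + 5 587 = 57 435
65+: 4 948
Youth dependency ratio = 25 012 / 57 435 × 100 = 43.5
Old-age dependency ratio = 4 948 / 57 435 × 100 = 8.6
Total dependency ratio = (25 012 + 4 948) / 57 435 × 100 = 29 960 / 57 435 × 100 = 52.2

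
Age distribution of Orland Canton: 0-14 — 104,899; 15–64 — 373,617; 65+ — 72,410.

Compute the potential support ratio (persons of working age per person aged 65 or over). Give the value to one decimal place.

Potential support ratio = 373,617 / 72,410 = 5.2

Potential support ratio: 5.2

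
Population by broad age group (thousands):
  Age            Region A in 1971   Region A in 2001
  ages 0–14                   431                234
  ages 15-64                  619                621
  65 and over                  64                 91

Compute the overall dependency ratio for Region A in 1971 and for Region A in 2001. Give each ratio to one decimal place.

Region A in 1971: (431 + 64) / 619 × 100 = 495 / 619 × 100 = 80.0
Region A in 2001: (234 + 91) / 621 × 100 = 325 / 621 × 100 = 52.3

Region A in 1971: 80.0
Region A in 2001: 52.3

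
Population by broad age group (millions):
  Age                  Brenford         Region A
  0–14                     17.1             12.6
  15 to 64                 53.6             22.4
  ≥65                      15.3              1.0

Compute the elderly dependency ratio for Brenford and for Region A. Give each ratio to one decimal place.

Brenford: 15.3 / 53.6 × 100 = 28.5
Region A: 1.0 / 22.4 × 100 = 4.5

Brenford: 28.5
Region A: 4.5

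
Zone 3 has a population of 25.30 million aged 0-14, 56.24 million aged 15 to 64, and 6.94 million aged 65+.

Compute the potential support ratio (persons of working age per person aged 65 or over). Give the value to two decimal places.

Potential support ratio: 8.10

Potential support ratio = 56.24 / 6.94 = 8.10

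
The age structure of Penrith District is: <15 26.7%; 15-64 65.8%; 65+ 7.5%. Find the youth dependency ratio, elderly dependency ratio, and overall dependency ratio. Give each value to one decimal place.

Youth dependency ratio: 40.6
Old-age dependency ratio: 11.4
Total dependency ratio: 52.0

Youth dependency ratio = 26.7 / 65.8 × 100 = 40.6
Old-age dependency ratio = 7.5 / 65.8 × 100 = 11.4
Total dependency ratio = (26.7 + 7.5) / 65.8 × 100 = 34.2 / 65.8 × 100 = 52.0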